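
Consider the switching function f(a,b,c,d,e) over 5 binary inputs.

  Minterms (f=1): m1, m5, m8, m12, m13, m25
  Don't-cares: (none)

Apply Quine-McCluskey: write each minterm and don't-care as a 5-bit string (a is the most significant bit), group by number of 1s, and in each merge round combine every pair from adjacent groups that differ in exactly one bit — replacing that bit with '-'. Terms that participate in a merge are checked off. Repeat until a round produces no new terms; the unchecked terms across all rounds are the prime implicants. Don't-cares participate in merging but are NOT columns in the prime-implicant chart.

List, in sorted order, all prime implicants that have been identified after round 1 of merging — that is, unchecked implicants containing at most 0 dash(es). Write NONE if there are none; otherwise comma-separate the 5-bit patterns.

[col 0] 00001*, 00101*, 01000*, 01100*, 01101*, 11001
[col 1] 0-101, 00-01, 01-00, 0110-
Prime implicants: 0-101, 00-01, 01-00, 0110-, 11001

11001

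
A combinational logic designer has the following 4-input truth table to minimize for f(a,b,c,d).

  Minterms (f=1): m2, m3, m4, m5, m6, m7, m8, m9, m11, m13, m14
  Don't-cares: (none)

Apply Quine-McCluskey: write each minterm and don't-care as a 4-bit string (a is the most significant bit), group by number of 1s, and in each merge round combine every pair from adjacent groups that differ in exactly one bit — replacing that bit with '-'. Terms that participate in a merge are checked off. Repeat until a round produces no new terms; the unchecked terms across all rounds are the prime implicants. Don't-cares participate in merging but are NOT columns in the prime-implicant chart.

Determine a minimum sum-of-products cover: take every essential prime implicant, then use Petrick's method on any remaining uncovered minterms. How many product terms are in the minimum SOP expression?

6

[col 0] 0010*, 0011*, 0100*, 0101*, 0110*, 0111*, 1000*, 1001*, 1011*, 1101*, 1110*
[col 1] -011, -101, -110, 0-10*, 0-11*, 001-*, 01-0*, 01-1*, 010-*, 011-*, 1-01, 10-1, 100-
[col 2] 0-1-, 01--
Prime implicants: -011, -101, -110, 0-1-, 01--, 1-01, 10-1, 100-
PI chart (minterm → PIs covering it):
  2 | 0-1-  (sole → essential)
  3 | -011,0-1-
  4 | 01--  (sole → essential)
  5 | -101,01--
  6 | -110,0-1-,01--
  7 | 0-1-,01--
  8 | 100-  (sole → essential)
  9 | 1-01,10-1,100-
  11 | -011,10-1
  13 | -101,1-01
  14 | -110  (sole → essential)
Essential prime implicants: -110, 0-1-, 01--, 100-
Petrick residual → -011, -101
Minimum SOP uses 6 PIs: b'cd + bc'd + bcd' + a'c + a'b + ab'c'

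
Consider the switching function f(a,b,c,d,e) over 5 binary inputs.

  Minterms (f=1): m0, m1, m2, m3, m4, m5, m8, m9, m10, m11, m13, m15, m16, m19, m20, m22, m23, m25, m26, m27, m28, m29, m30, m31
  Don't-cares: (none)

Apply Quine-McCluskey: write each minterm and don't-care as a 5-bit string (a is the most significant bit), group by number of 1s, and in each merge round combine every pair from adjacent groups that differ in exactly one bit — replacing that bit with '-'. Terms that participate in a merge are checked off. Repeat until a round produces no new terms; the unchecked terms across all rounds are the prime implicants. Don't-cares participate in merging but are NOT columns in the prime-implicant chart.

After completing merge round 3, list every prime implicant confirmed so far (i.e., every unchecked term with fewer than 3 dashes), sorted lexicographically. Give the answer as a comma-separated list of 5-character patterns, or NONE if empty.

--011, -0-00, -101-, 0--01, 00-0-, 1--11, 1-1-0, 1-11-, 11-1-, 111--

size-2^0 implicants → 00000(✓)  00001(✓)  00010(✓)  00011(✓)  00100(✓)  00101(✓)  01000(✓)  01001(✓)  01010(✓)  01011(✓)  01101(✓)  01111(✓)  10000(✓)  10011(✓)  10100(✓)  10110(✓)  10111(✓)  11001(✓)  11010(✓)  11011(✓)  11100(✓)  11101(✓)  11110(✓)  11111(✓)
size-2^1 implicants → -0000(✓)  -0011(✓)  -0100(✓)  -1001(✓)  -1010(✓)  -1011(✓)  -1101(✓)  -1111(✓)  0-000(✓)  0-001(✓)  0-010(✓)  0-011(✓)  0-101(✓)  00-00(✓)  00-01(✓)  000-0(✓)  000-1(✓)  0000-(✓)  0001-(✓)  0010-(✓)  01-01(✓)  01-11(✓)  010-0(✓)  010-1(✓)  0100-(✓)  0101-(✓)  011-1(✓)  1-011(✓)  1-100(✓)  1-110(✓)  1-111(✓)  10-00(✓)  10-11(✓)  101-0(✓)  1011-(✓)  11-01(✓)  11-10(✓)  11-11(✓)  110-1(✓)  1101-(✓)  111-0(✓)  111-1(✓)  1110-(✓)  1111-(✓)
size-2^2 implicants → --011  -0-00  -1-01(✓)  -1-11(✓)  -10-1(✓)  -101-  -11-1(✓)  0--01  0-0-0(✓)  0-0-1(✓)  0-00-(✓)  0-01-(✓)  00-0-  000--(✓)  01--1(✓)  010--(✓)  1--11  1-1-0  1-11-  11--1(✓)  11-1-  111--
size-2^3 implicants → -1--1  0-0--
Unchecked terms (primes): --011, -0-00, -1--1, -101-, 0--01, 0-0--, 00-0-, 1--11, 1-1-0, 1-11-, 11-1-, 111--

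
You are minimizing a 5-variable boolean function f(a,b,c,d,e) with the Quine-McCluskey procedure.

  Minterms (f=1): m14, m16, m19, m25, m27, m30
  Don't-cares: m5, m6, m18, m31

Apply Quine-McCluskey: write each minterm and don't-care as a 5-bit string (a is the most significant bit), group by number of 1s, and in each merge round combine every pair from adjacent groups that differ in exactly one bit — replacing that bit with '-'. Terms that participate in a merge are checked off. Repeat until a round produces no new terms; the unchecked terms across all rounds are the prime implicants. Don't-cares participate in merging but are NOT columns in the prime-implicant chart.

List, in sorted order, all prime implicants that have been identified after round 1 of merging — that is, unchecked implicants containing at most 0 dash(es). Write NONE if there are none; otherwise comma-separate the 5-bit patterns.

00101

Round 0: 00101 00110✓ 01110✓ 10000✓ 10010✓ 10011✓ 11001✓ 11011✓ 11110✓ 11111✓
Round 1: -1110 0-110 1-011 100-0 1001- 11-11 110-1 1111-
PIs = {-1110, 0-110, 00101, 1-011, 100-0, 1001-, 11-11, 110-1, 1111-}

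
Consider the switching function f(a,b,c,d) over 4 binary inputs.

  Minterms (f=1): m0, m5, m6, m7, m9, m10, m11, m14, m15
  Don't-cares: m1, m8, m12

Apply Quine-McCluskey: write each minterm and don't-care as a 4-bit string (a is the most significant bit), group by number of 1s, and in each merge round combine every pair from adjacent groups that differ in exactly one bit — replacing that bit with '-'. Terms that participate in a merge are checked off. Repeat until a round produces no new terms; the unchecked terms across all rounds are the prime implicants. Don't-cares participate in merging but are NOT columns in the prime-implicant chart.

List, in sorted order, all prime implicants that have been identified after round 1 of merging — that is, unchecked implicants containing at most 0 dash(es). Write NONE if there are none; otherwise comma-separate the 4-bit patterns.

NONE

size-2^0 implicants → 0000(✓)  0001(✓)  0101(✓)  0110(✓)  0111(✓)  1000(✓)  1001(✓)  1010(✓)  1011(✓)  1100(✓)  1110(✓)  1111(✓)
size-2^1 implicants → -000(✓)  -001(✓)  -110(✓)  -111(✓)  0-01  000-(✓)  01-1  011-(✓)  1-00(✓)  1-10(✓)  1-11(✓)  10-0(✓)  10-1(✓)  100-(✓)  101-(✓)  11-0(✓)  111-(✓)
size-2^2 implicants → -00-  -11-  1--0  1-1-  10--
Unchecked terms (primes): -00-, -11-, 0-01, 01-1, 1--0, 1-1-, 10--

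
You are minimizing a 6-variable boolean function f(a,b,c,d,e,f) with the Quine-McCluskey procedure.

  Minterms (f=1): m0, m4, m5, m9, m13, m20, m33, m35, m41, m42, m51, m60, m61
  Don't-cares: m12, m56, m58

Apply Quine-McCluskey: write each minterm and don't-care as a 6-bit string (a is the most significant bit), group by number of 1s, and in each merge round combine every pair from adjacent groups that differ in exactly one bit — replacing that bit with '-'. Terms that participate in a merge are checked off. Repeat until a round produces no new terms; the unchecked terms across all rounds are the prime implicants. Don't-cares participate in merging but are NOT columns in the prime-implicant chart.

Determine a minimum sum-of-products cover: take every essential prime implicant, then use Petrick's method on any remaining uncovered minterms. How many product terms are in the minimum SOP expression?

[col 0] 000000*, 000100*, 000101*, 001001*, 001100*, 001101*, 010100*, 100001*, 100011*, 101001*, 101010*, 110011*, 111000*, 111010*, 111100*, 111101*
[col 1] -01001, 0-0100, 00-100*, 00-101*, 000-00, 00010-*, 001-01, 00110-*, 1-0011, 1-1010, 10-001, 1000-1, 111-00, 1110-0, 11110-
[col 2] 00-10-
Prime implicants: -01001, 0-0100, 00-10-, 000-00, 001-01, 1-0011, 1-1010, 10-001, 1000-1, 111-00, 1110-0, 11110-
PI chart (minterm → PIs covering it):
  0 | 000-00  (sole → essential)
  4 | 0-0100,00-10-,000-00
  5 | 00-10-  (sole → essential)
  9 | -01001,001-01
  13 | 00-10-,001-01
  20 | 0-0100  (sole → essential)
  33 | 10-001,1000-1
  35 | 1-0011,1000-1
  41 | -01001,10-001
  42 | 1-1010  (sole → essential)
  51 | 1-0011  (sole → essential)
  60 | 111-00,11110-
  61 | 11110-  (sole → essential)
Essential prime implicants: 0-0100, 00-10-, 000-00, 1-0011, 1-1010, 11110-
Petrick residual → -01001, 10-001
Minimum SOP uses 8 PIs: b'cd'e'f + a'c'de'f' + a'b'de' + a'b'c'e'f' + ac'd'ef + acd'ef' + ab'd'e'f + abcde'

8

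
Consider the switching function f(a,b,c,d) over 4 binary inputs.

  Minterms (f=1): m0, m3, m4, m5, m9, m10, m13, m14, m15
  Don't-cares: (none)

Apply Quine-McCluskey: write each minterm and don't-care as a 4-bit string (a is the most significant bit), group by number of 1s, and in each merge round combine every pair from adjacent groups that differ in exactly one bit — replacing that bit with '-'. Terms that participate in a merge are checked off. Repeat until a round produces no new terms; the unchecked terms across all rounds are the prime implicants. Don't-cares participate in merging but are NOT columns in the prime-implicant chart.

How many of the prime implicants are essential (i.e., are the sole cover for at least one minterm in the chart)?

4

[col 0] 0000*, 0011, 0100*, 0101*, 1001*, 1010*, 1101*, 1110*, 1111*
[col 1] -101, 0-00, 010-, 1-01, 1-10, 11-1, 111-
Prime implicants: -101, 0-00, 0011, 010-, 1-01, 1-10, 11-1, 111-
PI chart (minterm → PIs covering it):
  0 | 0-00  (sole → essential)
  3 | 0011  (sole → essential)
  4 | 0-00,010-
  5 | -101,010-
  9 | 1-01  (sole → essential)
  10 | 1-10  (sole → essential)
  13 | -101,1-01,11-1
  14 | 1-10,111-
  15 | 11-1,111-
Essential prime implicants: 0-00, 0011, 1-01, 1-10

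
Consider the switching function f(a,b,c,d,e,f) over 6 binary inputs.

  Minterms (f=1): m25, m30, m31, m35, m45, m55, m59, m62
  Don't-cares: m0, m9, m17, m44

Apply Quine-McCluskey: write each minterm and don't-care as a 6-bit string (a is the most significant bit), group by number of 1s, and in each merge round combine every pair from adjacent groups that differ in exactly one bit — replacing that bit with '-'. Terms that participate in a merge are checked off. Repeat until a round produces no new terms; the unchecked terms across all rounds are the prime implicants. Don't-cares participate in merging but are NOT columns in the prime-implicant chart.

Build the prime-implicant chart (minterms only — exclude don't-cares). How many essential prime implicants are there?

6

[col 0] 000000, 001001*, 010001*, 011001*, 011110*, 011111*, 100011, 101100*, 101101*, 110111, 111011, 111110*
[col 1] -11110, 0-1001, 01-001, 01111-, 10110-
Prime implicants: -11110, 0-1001, 000000, 01-001, 01111-, 100011, 10110-, 110111, 111011
PI chart (minterm → PIs covering it):
  25 | 0-1001,01-001
  30 | -11110,01111-
  31 | 01111-  (sole → essential)
  35 | 100011  (sole → essential)
  45 | 10110-  (sole → essential)
  55 | 110111  (sole → essential)
  59 | 111011  (sole → essential)
  62 | -11110  (sole → essential)
Essential prime implicants: -11110, 01111-, 100011, 10110-, 110111, 111011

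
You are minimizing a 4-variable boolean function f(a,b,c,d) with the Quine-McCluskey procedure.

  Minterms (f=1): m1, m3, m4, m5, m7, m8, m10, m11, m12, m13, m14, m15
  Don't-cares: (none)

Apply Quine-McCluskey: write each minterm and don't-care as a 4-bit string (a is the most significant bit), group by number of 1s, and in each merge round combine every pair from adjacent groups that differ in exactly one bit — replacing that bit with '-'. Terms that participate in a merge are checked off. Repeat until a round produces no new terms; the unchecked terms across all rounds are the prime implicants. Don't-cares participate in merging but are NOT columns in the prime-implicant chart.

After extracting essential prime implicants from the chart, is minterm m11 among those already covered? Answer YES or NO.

Round 0: 0001✓ 0011✓ 0100✓ 0101✓ 0111✓ 1000✓ 1010✓ 1011✓ 1100✓ 1101✓ 1110✓ 1111✓
Round 1: -011✓ -100✓ -101✓ -111✓ 0-01✓ 0-11✓ 00-1✓ 01-1✓ 010-✓ 1-00✓ 1-10✓ 1-11✓ 10-0✓ 101-✓ 11-0✓ 11-1✓ 110-✓ 111-✓
Round 2: --11 -1-1 -10- 0--1 1--0 1-1- 11--
PIs = {--11, -1-1, -10-, 0--1, 1--0, 1-1-, 11--}
Coverage chart:
  m1: 0--1 ←essential
  m3: --11,0--1
  m4: -10- ←essential
  m5: -1-1,-10-,0--1
  m7: --11,-1-1,0--1
  m8: 1--0 ←essential
  m10: 1--0,1-1-
  m11: --11,1-1-
  m12: -10-,1--0,11--
  m13: -1-1,-10-,11--
  m14: 1--0,1-1-,11--
  m15: --11,-1-1,1-1-,11--
Essential: -10-, 0--1, 1--0

NO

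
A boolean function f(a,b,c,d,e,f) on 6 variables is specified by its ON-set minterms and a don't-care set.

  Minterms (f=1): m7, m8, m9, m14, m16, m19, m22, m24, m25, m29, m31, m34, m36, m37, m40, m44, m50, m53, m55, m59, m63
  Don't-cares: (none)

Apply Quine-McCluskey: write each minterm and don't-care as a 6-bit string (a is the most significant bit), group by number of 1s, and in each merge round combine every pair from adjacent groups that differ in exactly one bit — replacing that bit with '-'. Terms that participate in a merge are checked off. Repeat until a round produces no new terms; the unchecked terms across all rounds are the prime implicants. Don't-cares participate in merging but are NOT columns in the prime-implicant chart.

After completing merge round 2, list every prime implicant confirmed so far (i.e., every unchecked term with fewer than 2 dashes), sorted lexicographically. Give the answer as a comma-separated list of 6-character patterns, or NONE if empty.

size-2^0 implicants → 000111  001000(✓)  001001(✓)  001110  010000(✓)  010011  010110  011000(✓)  011001(✓)  011101(✓)  011111(✓)  100010(✓)  100100(✓)  100101(✓)  101000(✓)  101100(✓)  110010(✓)  110101(✓)  110111(✓)  111011(✓)  111111(✓)
size-2^1 implicants → -01000  -11111  0-1000(✓)  0-1001(✓)  00100-(✓)  01-000  011-01  01100-(✓)  0111-1  1-0010  1-0101  10-100  10010-  101-00  11-111  1101-1  111-11
size-2^2 implicants → 0-100-
Unchecked terms (primes): -01000, -11111, 0-100-, 000111, 001110, 01-000, 010011, 010110, 011-01, 0111-1, 1-0010, 1-0101, 10-100, 10010-, 101-00, 11-111, 1101-1, 111-11

-01000, -11111, 000111, 001110, 01-000, 010011, 010110, 011-01, 0111-1, 1-0010, 1-0101, 10-100, 10010-, 101-00, 11-111, 1101-1, 111-11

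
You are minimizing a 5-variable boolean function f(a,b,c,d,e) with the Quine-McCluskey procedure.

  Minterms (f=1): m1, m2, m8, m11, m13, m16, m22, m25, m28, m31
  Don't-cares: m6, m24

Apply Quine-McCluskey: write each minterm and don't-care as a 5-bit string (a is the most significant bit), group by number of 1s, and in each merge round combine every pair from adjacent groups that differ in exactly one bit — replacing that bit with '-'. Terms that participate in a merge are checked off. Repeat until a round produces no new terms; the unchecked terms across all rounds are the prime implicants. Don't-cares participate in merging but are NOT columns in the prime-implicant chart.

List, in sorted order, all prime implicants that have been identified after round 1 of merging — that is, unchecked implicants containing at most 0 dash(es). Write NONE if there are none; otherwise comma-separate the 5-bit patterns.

00001, 01011, 01101, 11111

size-2^0 implicants → 00001  00010(✓)  00110(✓)  01000(✓)  01011  01101  10000(✓)  10110(✓)  11000(✓)  11001(✓)  11100(✓)  11111
size-2^1 implicants → -0110  -1000  00-10  1-000  11-00  1100-
Unchecked terms (primes): -0110, -1000, 00-10, 00001, 01011, 01101, 1-000, 11-00, 1100-, 11111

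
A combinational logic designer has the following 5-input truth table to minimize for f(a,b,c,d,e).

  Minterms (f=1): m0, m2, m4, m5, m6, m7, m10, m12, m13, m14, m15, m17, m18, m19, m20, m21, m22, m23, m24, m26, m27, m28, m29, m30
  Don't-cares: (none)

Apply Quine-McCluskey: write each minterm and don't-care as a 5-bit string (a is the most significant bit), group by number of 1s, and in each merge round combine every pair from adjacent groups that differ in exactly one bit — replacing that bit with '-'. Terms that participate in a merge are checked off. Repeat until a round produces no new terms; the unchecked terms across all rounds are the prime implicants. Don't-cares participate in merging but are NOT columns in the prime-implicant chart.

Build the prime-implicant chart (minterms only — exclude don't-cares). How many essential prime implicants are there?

size-2^0 implicants → 00000(✓)  00010(✓)  00100(✓)  00101(✓)  00110(✓)  00111(✓)  01010(✓)  01100(✓)  01101(✓)  01110(✓)  01111(✓)  10001(✓)  10010(✓)  10011(✓)  10100(✓)  10101(✓)  10110(✓)  10111(✓)  11000(✓)  11010(✓)  11011(✓)  11100(✓)  11101(✓)  11110(✓)
size-2^1 implicants → -0010(✓)  -0100(✓)  -0101(✓)  -0110(✓)  -0111(✓)  -1010(✓)  -1100(✓)  -1101(✓)  -1110(✓)  0-010(✓)  0-100(✓)  0-101(✓)  0-110(✓)  0-111(✓)  00-00(✓)  00-10(✓)  000-0(✓)  001-0(✓)  001-1(✓)  0010-(✓)  0011-(✓)  01-10(✓)  011-0(✓)  011-1(✓)  0110-(✓)  0111-(✓)  1-010(✓)  1-011(✓)  1-100(✓)  1-101(✓)  1-110(✓)  10-01(✓)  10-10(✓)  10-11(✓)  100-1(✓)  1001-(✓)  101-0(✓)  101-1(✓)  1010-(✓)  1011-(✓)  11-00(✓)  11-10(✓)  110-0(✓)  1101-(✓)  111-0(✓)  1110-(✓)
size-2^2 implicants → --010(✓)  --100(✓)  --101(✓)  --110(✓)  -0-10(✓)  -01-0(✓)  -01-1(✓)  -010-(✓)  -011-(✓)  -1-10(✓)  -11-0(✓)  -110-(✓)  0--10(✓)  0-1-0(✓)  0-1-1(✓)  0-10-(✓)  0-11-(✓)  00--0  001--(✓)  011--(✓)  1--10(✓)  1-01-  1-1-0(✓)  1-10-(✓)  10--1  10-1-  101--(✓)  11--0
size-2^3 implicants → ---10  --1-0  --10-  -01--  0-1--
Unchecked terms (primes): ---10, --1-0, --10-, -01--, 0-1--, 00--0, 1-01-, 10--1, 10-1-, 11--0
Minterm coverage:
  m0 ⊆ 00--0 [E]
  m2 ⊆ ---10,00--0
  m4 ⊆ --1-0,--10-,-01--,0-1--,00--0
  m5 ⊆ --10-,-01--,0-1--
  m6 ⊆ ---10,--1-0,-01--,0-1--,00--0
  m7 ⊆ -01--,0-1--
  m10 ⊆ ---10 [E]
  m12 ⊆ --1-0,--10-,0-1--
  m13 ⊆ --10-,0-1--
  m14 ⊆ ---10,--1-0,0-1--
  m15 ⊆ 0-1-- [E]
  m17 ⊆ 10--1 [E]
  m18 ⊆ ---10,1-01-,10-1-
  m19 ⊆ 1-01-,10--1,10-1-
  m20 ⊆ --1-0,--10-,-01--
  m21 ⊆ --10-,-01--,10--1
  m22 ⊆ ---10,--1-0,-01--,10-1-
  m23 ⊆ -01--,10--1,10-1-
  m24 ⊆ 11--0 [E]
  m26 ⊆ ---10,1-01-,11--0
  m27 ⊆ 1-01- [E]
  m28 ⊆ --1-0,--10-,11--0
  m29 ⊆ --10- [E]
  m30 ⊆ ---10,--1-0,11--0
E = {---10, --10-, 0-1--, 00--0, 1-01-, 10--1, 11--0}

7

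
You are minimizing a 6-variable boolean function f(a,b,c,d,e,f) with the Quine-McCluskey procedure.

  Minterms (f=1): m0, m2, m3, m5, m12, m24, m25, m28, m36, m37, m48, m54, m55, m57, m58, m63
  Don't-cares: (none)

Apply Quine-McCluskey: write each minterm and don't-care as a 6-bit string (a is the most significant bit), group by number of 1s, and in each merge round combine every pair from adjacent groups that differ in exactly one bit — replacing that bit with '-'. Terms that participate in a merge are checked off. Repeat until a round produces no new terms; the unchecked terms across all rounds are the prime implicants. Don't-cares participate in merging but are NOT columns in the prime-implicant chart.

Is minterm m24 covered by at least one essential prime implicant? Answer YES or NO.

[col 0] 000000*, 000010*, 000011*, 000101*, 001100*, 011000*, 011001*, 011100*, 100100*, 100101*, 110000, 110110*, 110111*, 111001*, 111010, 111111*
[col 1] -00101, -11001, 0-1100, 0000-0, 00001-, 011-00, 01100-, 10010-, 11-111, 11011-
Prime implicants: -00101, -11001, 0-1100, 0000-0, 00001-, 011-00, 01100-, 10010-, 11-111, 110000, 11011-, 111010
PI chart (minterm → PIs covering it):
  0 | 0000-0  (sole → essential)
  2 | 0000-0,00001-
  3 | 00001-  (sole → essential)
  5 | -00101  (sole → essential)
  12 | 0-1100  (sole → essential)
  24 | 011-00,01100-
  25 | -11001,01100-
  28 | 0-1100,011-00
  36 | 10010-  (sole → essential)
  37 | -00101,10010-
  48 | 110000  (sole → essential)
  54 | 11011-  (sole → essential)
  55 | 11-111,11011-
  57 | -11001  (sole → essential)
  58 | 111010  (sole → essential)
  63 | 11-111  (sole → essential)
Essential prime implicants: -00101, -11001, 0-1100, 0000-0, 00001-, 10010-, 11-111, 110000, 11011-, 111010

NO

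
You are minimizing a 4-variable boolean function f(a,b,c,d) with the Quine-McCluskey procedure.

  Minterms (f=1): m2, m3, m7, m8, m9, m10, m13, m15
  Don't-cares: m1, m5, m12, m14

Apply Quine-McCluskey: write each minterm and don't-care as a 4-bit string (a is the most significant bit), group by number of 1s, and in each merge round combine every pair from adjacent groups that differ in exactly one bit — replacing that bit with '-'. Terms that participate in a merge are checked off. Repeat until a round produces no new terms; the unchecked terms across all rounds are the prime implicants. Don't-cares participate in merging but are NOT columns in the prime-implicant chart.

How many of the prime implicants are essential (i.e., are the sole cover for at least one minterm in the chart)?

0

size-2^0 implicants → 0001(✓)  0010(✓)  0011(✓)  0101(✓)  0111(✓)  1000(✓)  1001(✓)  1010(✓)  1100(✓)  1101(✓)  1110(✓)  1111(✓)
size-2^1 implicants → -001(✓)  -010  -101(✓)  -111(✓)  0-01(✓)  0-11(✓)  00-1(✓)  001-  01-1(✓)  1-00(✓)  1-01(✓)  1-10(✓)  10-0(✓)  100-(✓)  11-0(✓)  11-1(✓)  110-(✓)  111-(✓)
size-2^2 implicants → --01  -1-1  0--1  1--0  1-0-  11--
Unchecked terms (primes): --01, -010, -1-1, 0--1, 001-, 1--0, 1-0-, 11--
Minterm coverage:
  m2 ⊆ -010,001-
  m3 ⊆ 0--1,001-
  m7 ⊆ -1-1,0--1
  m8 ⊆ 1--0,1-0-
  m9 ⊆ --01,1-0-
  m10 ⊆ -010,1--0
  m13 ⊆ --01,-1-1,1-0-,11--
  m15 ⊆ -1-1,11--
(no essential prime implicants)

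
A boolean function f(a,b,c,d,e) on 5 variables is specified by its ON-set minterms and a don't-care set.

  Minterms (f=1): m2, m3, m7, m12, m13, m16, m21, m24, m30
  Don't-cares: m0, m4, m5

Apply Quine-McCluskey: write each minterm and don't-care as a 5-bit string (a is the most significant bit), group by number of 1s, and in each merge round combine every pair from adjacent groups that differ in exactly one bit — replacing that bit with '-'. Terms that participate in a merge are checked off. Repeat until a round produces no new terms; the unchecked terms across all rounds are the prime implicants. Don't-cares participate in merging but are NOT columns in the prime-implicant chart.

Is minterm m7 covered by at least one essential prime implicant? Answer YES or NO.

size-2^0 implicants → 00000(✓)  00010(✓)  00011(✓)  00100(✓)  00101(✓)  00111(✓)  01100(✓)  01101(✓)  10000(✓)  10101(✓)  11000(✓)  11110
size-2^1 implicants → -0000  -0101  0-100(✓)  0-101(✓)  00-00  00-11  000-0  0001-  001-1  0010-(✓)  0110-(✓)  1-000
size-2^2 implicants → 0-10-
Unchecked terms (primes): -0000, -0101, 0-10-, 00-00, 00-11, 000-0, 0001-, 001-1, 1-000, 11110
Minterm coverage:
  m2 ⊆ 000-0,0001-
  m3 ⊆ 00-11,0001-
  m7 ⊆ 00-11,001-1
  m12 ⊆ 0-10- [E]
  m13 ⊆ 0-10- [E]
  m16 ⊆ -0000,1-000
  m21 ⊆ -0101 [E]
  m24 ⊆ 1-000 [E]
  m30 ⊆ 11110 [E]
E = {-0101, 0-10-, 1-000, 11110}

NO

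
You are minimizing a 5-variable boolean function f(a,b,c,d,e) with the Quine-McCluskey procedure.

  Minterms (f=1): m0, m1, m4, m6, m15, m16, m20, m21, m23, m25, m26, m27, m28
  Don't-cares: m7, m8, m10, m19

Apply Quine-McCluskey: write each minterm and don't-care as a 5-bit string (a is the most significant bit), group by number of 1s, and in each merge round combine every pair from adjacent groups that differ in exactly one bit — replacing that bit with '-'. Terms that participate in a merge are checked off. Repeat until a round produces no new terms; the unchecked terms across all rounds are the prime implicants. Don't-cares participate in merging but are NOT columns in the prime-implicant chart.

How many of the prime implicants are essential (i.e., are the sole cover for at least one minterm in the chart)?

5

Round 0: 00000✓ 00001✓ 00100✓ 00110✓ 00111✓ 01000✓ 01010✓ 01111✓ 10000✓ 10011✓ 10100✓ 10101✓ 10111✓ 11001✓ 11010✓ 11011✓ 11100✓
Round 1: -0000✓ -0100✓ -0111 -1010 0-000 0-111 00-00✓ 0000- 001-0 0011- 010-0 1-011 1-100 10-00✓ 10-11 101-1 1010- 110-1 1101-
Round 2: -0-00
PIs = {-0-00, -0111, -1010, 0-000, 0-111, 0000-, 001-0, 0011-, 010-0, 1-011, 1-100, 10-11, 101-1, 1010-, 110-1, 1101-}
Coverage chart:
  m0: -0-00,0-000,0000-
  m1: 0000- ←essential
  m4: -0-00,001-0
  m6: 001-0,0011-
  m15: 0-111 ←essential
  m16: -0-00 ←essential
  m20: -0-00,1-100,1010-
  m21: 101-1,1010-
  m23: -0111,10-11,101-1
  m25: 110-1 ←essential
  m26: -1010,1101-
  m27: 1-011,110-1,1101-
  m28: 1-100 ←essential
Essential: -0-00, 0-111, 0000-, 1-100, 110-1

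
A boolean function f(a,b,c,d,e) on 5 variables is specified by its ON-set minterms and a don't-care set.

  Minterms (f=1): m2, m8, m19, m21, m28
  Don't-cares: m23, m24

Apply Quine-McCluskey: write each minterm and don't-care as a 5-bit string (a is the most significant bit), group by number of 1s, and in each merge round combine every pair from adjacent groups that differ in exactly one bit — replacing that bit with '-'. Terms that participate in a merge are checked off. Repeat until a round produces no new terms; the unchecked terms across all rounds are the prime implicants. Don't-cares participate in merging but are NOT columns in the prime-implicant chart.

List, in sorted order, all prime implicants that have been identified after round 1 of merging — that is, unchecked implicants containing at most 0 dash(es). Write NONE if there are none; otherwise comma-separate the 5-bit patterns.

size-2^0 implicants → 00010  01000(✓)  10011(✓)  10101(✓)  10111(✓)  11000(✓)  11100(✓)
size-2^1 implicants → -1000  10-11  101-1  11-00
Unchecked terms (primes): -1000, 00010, 10-11, 101-1, 11-00

00010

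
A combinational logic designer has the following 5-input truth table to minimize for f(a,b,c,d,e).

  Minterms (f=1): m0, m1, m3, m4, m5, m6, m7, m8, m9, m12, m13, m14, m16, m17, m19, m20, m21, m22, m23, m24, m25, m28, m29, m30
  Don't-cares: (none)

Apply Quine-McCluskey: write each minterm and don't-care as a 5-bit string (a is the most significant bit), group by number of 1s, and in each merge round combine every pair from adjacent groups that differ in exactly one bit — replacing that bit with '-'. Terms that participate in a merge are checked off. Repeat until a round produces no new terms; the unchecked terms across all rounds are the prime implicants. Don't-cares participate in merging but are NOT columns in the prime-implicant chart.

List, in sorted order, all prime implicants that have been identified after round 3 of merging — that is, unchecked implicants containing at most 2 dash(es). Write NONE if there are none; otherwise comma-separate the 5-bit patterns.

Round 0: 00000✓ 00001✓ 00011✓ 00100✓ 00101✓ 00110✓ 00111✓ 01000✓ 01001✓ 01100✓ 01101✓ 01110✓ 10000✓ 10001✓ 10011✓ 10100✓ 10101✓ 10110✓ 10111✓ 11000✓ 11001✓ 11100✓ 11101✓ 11110✓
Round 1: -0000✓ -0001✓ -0011✓ -0100✓ -0101✓ -0110✓ -0111✓ -1000✓ -1001✓ -1100✓ -1101✓ -1110✓ 0-000✓ 0-001✓ 0-100✓ 0-101✓ 0-110✓ 00-00✓ 00-01✓ 00-11✓ 000-1✓ 0000-✓ 001-0✓ 001-1✓ 0010-✓ 0011-✓ 01-00✓ 01-01✓ 0100-✓ 011-0✓ 0110-✓ 1-000✓ 1-001✓ 1-100✓ 1-101✓ 1-110✓ 10-00✓ 10-01✓ 10-11✓ 100-1✓ 1000-✓ 101-0✓ 101-1✓ 1010-✓ 1011-✓ 11-00✓ 11-01✓ 1100-✓ 111-0✓ 1110-✓
Round 2: --000✓ --001✓ --100✓ --101✓ --110✓ -0-00✓ -0-01✓ -0-11✓ -00-1✓ -000-✓ -01-0✓ -01-1✓ -010-✓ -011-✓ -1-00✓ -1-01✓ -100-✓ -11-0✓ -110-✓ 0--00✓ 0--01✓ 0-00-✓ 0-1-0✓ 0-10-✓ 00--1✓ 00-0-✓ 001--✓ 01-0-✓ 1--00✓ 1--01✓ 1-00-✓ 1-1-0✓ 1-10-✓ 10--1✓ 10-0-✓ 101--✓ 11-0-✓
Round 3: ---00✓ ---01✓ --00-✓ --1-0 --10-✓ -0--1 -0-0-✓ -01-- -1-0-✓ 0--0-✓ 1--0-✓
Round 4: ---0-
PIs = {---0-, --1-0, -0--1, -01--}

NONE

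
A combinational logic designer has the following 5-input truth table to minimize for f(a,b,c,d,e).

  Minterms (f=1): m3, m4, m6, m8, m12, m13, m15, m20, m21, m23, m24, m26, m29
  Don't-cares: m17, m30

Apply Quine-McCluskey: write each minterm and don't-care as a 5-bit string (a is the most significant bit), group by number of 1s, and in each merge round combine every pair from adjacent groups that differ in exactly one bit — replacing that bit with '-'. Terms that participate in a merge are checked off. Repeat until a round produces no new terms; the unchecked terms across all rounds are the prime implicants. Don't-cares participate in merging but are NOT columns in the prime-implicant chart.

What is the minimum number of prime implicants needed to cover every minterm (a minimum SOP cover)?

8

[col 0] 00011, 00100*, 00110*, 01000*, 01100*, 01101*, 01111*, 10001*, 10100*, 10101*, 10111*, 11000*, 11010*, 11101*, 11110*
[col 1] -0100, -1000, -1101, 0-100, 001-0, 01-00, 011-1, 0110-, 1-101, 10-01, 101-1, 1010-, 11-10, 110-0
Prime implicants: -0100, -1000, -1101, 0-100, 00011, 001-0, 01-00, 011-1, 0110-, 1-101, 10-01, 101-1, 1010-, 11-10, 110-0
PI chart (minterm → PIs covering it):
  3 | 00011  (sole → essential)
  4 | -0100,0-100,001-0
  6 | 001-0  (sole → essential)
  8 | -1000,01-00
  12 | 0-100,01-00,0110-
  13 | -1101,011-1,0110-
  15 | 011-1  (sole → essential)
  20 | -0100,1010-
  21 | 1-101,10-01,101-1,1010-
  23 | 101-1  (sole → essential)
  24 | -1000,110-0
  26 | 11-10,110-0
  29 | -1101,1-101
Essential prime implicants: 00011, 001-0, 011-1, 101-1
Petrick residual → -0100, -1101, 01-00, 110-0
Minimum SOP uses 8 PIs: b'cd'e' + bcd'e + a'b'c'de + a'b'ce' + a'bd'e' + a'bce + ab'ce + abc'e'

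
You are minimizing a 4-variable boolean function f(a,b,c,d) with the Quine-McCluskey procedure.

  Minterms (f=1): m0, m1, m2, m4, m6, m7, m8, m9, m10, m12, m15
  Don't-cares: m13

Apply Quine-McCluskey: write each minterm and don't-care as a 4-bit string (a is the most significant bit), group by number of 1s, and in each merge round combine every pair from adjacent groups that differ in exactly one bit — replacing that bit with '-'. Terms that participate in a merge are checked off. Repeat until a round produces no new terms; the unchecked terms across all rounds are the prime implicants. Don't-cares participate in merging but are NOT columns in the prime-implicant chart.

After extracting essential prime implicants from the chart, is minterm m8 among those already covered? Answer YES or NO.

YES

Round 0: 0000✓ 0001✓ 0010✓ 0100✓ 0110✓ 0111✓ 1000✓ 1001✓ 1010✓ 1100✓ 1101✓ 1111✓
Round 1: -000✓ -001✓ -010✓ -100✓ -111 0-00✓ 0-10✓ 00-0✓ 000-✓ 01-0✓ 011- 1-00✓ 1-01✓ 10-0✓ 100-✓ 11-1 110-✓
Round 2: --00 -0-0 -00- 0--0 1-0-
PIs = {--00, -0-0, -00-, -111, 0--0, 011-, 1-0-, 11-1}
Coverage chart:
  m0: --00,-0-0,-00-,0--0
  m1: -00- ←essential
  m2: -0-0,0--0
  m4: --00,0--0
  m6: 0--0,011-
  m7: -111,011-
  m8: --00,-0-0,-00-,1-0-
  m9: -00-,1-0-
  m10: -0-0 ←essential
  m12: --00,1-0-
  m15: -111,11-1
Essential: -0-0, -00-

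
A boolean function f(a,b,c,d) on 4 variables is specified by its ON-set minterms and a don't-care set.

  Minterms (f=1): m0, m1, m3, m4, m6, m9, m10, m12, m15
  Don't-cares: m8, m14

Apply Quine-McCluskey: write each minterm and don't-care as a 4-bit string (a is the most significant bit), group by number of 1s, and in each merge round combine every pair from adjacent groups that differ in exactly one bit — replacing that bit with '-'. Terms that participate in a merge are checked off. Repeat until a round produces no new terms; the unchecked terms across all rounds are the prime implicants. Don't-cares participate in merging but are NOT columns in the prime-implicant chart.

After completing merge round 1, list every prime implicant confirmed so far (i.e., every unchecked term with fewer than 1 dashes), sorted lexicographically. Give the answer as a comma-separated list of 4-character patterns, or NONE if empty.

Round 0: 0000✓ 0001✓ 0011✓ 0100✓ 0110✓ 1000✓ 1001✓ 1010✓ 1100✓ 1110✓ 1111✓
Round 1: -000✓ -001✓ -100✓ -110✓ 0-00✓ 00-1 000-✓ 01-0✓ 1-00✓ 1-10✓ 10-0✓ 100-✓ 11-0✓ 111-
Round 2: --00 -00- -1-0 1--0
PIs = {--00, -00-, -1-0, 00-1, 1--0, 111-}

NONE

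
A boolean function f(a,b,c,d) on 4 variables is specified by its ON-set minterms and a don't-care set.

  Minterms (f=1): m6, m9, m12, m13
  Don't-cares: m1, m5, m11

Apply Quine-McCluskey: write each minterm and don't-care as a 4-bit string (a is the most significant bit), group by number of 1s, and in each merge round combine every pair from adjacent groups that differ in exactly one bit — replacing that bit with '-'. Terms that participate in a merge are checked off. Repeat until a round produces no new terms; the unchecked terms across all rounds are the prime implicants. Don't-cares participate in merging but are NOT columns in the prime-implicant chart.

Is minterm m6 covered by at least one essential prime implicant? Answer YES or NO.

Round 0: 0001✓ 0101✓ 0110 1001✓ 1011✓ 1100✓ 1101✓
Round 1: -001✓ -101✓ 0-01✓ 1-01✓ 10-1 110-
Round 2: --01
PIs = {--01, 0110, 10-1, 110-}
Coverage chart:
  m6: 0110 ←essential
  m9: --01,10-1
  m12: 110- ←essential
  m13: --01,110-
Essential: 0110, 110-

YES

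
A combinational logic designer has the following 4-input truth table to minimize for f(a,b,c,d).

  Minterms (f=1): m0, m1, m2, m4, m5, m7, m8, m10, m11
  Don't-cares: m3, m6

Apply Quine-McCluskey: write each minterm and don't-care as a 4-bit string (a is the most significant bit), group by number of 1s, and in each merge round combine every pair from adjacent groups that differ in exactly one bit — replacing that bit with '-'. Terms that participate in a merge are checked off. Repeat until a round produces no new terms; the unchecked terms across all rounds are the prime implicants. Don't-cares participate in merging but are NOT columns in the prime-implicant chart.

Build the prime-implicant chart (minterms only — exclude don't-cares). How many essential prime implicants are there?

3

size-2^0 implicants → 0000(✓)  0001(✓)  0010(✓)  0011(✓)  0100(✓)  0101(✓)  0110(✓)  0111(✓)  1000(✓)  1010(✓)  1011(✓)
size-2^1 implicants → -000(✓)  -010(✓)  -011(✓)  0-00(✓)  0-01(✓)  0-10(✓)  0-11(✓)  00-0(✓)  00-1(✓)  000-(✓)  001-(✓)  01-0(✓)  01-1(✓)  010-(✓)  011-(✓)  10-0(✓)  101-(✓)
size-2^2 implicants → -0-0  -01-  0--0(✓)  0--1(✓)  0-0-(✓)  0-1-(✓)  00--(✓)  01--(✓)
size-2^3 implicants → 0---
Unchecked terms (primes): -0-0, -01-, 0---
Minterm coverage:
  m0 ⊆ -0-0,0---
  m1 ⊆ 0--- [E]
  m2 ⊆ -0-0,-01-,0---
  m4 ⊆ 0--- [E]
  m5 ⊆ 0--- [E]
  m7 ⊆ 0--- [E]
  m8 ⊆ -0-0 [E]
  m10 ⊆ -0-0,-01-
  m11 ⊆ -01- [E]
E = {-0-0, -01-, 0---}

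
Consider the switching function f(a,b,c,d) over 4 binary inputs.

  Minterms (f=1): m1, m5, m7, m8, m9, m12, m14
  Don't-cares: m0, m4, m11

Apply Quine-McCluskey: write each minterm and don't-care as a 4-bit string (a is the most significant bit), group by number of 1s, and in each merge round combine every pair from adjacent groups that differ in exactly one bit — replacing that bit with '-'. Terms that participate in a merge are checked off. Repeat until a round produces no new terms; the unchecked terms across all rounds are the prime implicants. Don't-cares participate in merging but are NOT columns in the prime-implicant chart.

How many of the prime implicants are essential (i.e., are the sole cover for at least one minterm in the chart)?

2

size-2^0 implicants → 0000(✓)  0001(✓)  0100(✓)  0101(✓)  0111(✓)  1000(✓)  1001(✓)  1011(✓)  1100(✓)  1110(✓)
size-2^1 implicants → -000(✓)  -001(✓)  -100(✓)  0-00(✓)  0-01(✓)  000-(✓)  01-1  010-(✓)  1-00(✓)  10-1  100-(✓)  11-0
size-2^2 implicants → --00  -00-  0-0-
Unchecked terms (primes): --00, -00-, 0-0-, 01-1, 10-1, 11-0
Minterm coverage:
  m1 ⊆ -00-,0-0-
  m5 ⊆ 0-0-,01-1
  m7 ⊆ 01-1 [E]
  m8 ⊆ --00,-00-
  m9 ⊆ -00-,10-1
  m12 ⊆ --00,11-0
  m14 ⊆ 11-0 [E]
E = {01-1, 11-0}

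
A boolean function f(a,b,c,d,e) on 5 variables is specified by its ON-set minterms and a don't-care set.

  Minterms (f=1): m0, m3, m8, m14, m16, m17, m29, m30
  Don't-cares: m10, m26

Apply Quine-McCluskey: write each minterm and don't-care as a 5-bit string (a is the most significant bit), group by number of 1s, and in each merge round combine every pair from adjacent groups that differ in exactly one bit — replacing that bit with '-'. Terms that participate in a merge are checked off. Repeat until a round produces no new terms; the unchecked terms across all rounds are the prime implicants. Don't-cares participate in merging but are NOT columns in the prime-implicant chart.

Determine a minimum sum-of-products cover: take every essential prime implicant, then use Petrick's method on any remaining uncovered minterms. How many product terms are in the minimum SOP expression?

5

Round 0: 00000✓ 00011 01000✓ 01010✓ 01110✓ 10000✓ 10001✓ 11010✓ 11101 11110✓
Round 1: -0000 -1010✓ -1110✓ 0-000 01-10✓ 010-0 1000- 11-10✓
Round 2: -1-10
PIs = {-0000, -1-10, 0-000, 00011, 010-0, 1000-, 11101}
Coverage chart:
  m0: -0000,0-000
  m3: 00011 ←essential
  m8: 0-000,010-0
  m14: -1-10 ←essential
  m16: -0000,1000-
  m17: 1000- ←essential
  m29: 11101 ←essential
  m30: -1-10 ←essential
Essential: -1-10, 00011, 1000-, 11101
Petrick residual → 0-000
Min cover (5 terms): bde' + a'c'd'e' + a'b'c'de + ab'c'd' + abcd'e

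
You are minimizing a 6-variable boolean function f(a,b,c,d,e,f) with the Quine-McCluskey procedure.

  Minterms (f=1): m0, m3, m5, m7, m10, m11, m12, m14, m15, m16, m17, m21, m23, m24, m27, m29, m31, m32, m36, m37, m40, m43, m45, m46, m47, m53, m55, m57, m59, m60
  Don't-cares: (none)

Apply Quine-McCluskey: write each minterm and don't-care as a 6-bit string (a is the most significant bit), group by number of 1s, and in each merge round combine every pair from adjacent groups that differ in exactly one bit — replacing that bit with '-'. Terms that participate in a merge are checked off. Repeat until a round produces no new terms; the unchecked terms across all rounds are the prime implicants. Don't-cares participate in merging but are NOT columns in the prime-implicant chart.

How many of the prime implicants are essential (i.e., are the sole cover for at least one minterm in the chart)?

Round 0: 000000✓ 000011✓ 000101✓ 000111✓ 001010✓ 001011✓ 001100✓ 001110✓ 001111✓ 010000✓ 010001✓ 010101✓ 010111✓ 011000✓ 011011✓ 011101✓ 011111✓ 100000✓ 100100✓ 100101✓ 101000✓ 101011✓ 101101✓ 101110✓ 101111✓ 110101✓ 110111✓ 111001✓ 111011✓ 111100
Round 1: -00000 -00101✓ -01011✓ -01110✓ -01111✓ -10101✓ -10111✓ -11011✓ 0-0000 0-0101✓ 0-0111✓ 0-1011✓ 0-1111✓ 00-011✓ 00-111✓ 000-11✓ 0001-1✓ 001-10✓ 001-11✓ 00101-✓ 0011-0 00111-✓ 01-000 01-101✓ 01-111✓ 010-01 01000- 0101-1✓ 011-11✓ 0111-1✓ 1-0101✓ 1-1011✓ 10-000 10-101 100-00 10010- 101-11✓ 1011-1 10111-✓ 1101-1✓ 1110-1
Round 2: --0101 --1011 -01-11 -0111- -101-1 0--111 0-01-1 0-1-11 00--11 001-1- 01-1-1
PIs = {--0101, --1011, -00000, -01-11, -0111-, -101-1, 0--111, 0-0000, 0-01-1, 0-1-11, 00--11, 001-1-, 0011-0, 01-000, 01-1-1, 010-01, 01000-, 10-000, 10-101, 100-00, 10010-, 1011-1, 1110-1, 111100}
Coverage chart:
  m0: -00000,0-0000
  m3: 00--11 ←essential
  m5: --0101,0-01-1
  m7: 0--111,0-01-1,00--11
  m10: 001-1- ←essential
  m11: --1011,-01-11,0-1-11,00--11,001-1-
  m12: 0011-0 ←essential
  m14: -0111-,001-1-,0011-0
  m15: -01-11,-0111-,0--111,0-1-11,00--11,001-1-
  m16: 0-0000,01-000,01000-
  m17: 010-01,01000-
  m21: --0101,-101-1,0-01-1,01-1-1,010-01
  m23: -101-1,0--111,0-01-1,01-1-1
  m24: 01-000 ←essential
  m27: --1011,0-1-11
  m29: 01-1-1 ←essential
  m31: 0--111,0-1-11,01-1-1
  m32: -00000,10-000,100-00
  m36: 100-00,10010-
  m37: --0101,10-101,10010-
  m40: 10-000 ←essential
  m43: --1011,-01-11
  m45: 10-101,1011-1
  m46: -0111- ←essential
  m47: -01-11,-0111-,1011-1
  m53: --0101,-101-1
  m55: -101-1 ←essential
  m57: 1110-1 ←essential
  m59: --1011,1110-1
  m60: 111100 ←essential
Essential: -0111-, -101-1, 00--11, 001-1-, 0011-0, 01-000, 01-1-1, 10-000, 1110-1, 111100

10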